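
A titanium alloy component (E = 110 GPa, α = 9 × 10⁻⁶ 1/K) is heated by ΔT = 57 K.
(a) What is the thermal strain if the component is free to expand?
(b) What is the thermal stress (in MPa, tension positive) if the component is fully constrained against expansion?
(a) Free thermal strain ε_th = α·ΔT = (9 × 10⁻⁶) × 57 = 0.000513
(b) Fully constrained, the expansion is suppressed, so σ = -E·α·ΔT. Convert E = 110 GPa = 1.1 × 10¹¹ Pa.
  σ = -(1.1 × 10¹¹) × (9 × 10⁻⁶) × 57 = -5.643 × 10⁷ Pa = -56.43 MPa (compressive)
Final answer: (a) ε_th = 0.000513, (b) σ = -56.43 MPa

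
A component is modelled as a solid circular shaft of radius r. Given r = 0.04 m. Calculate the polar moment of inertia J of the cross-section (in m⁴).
Model: a solid circular shaft of radius r, so J = (π·r^4) / 2.
Substitute:
  J = (π × 0.04^4) / 2
  J = 4.021 × 10⁻⁶ m⁴
Final answer: J = 4.021 × 10⁻⁶ m⁴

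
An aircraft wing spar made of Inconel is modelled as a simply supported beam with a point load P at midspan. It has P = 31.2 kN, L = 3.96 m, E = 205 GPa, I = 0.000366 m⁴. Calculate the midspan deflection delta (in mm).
Model: a simply supported beam with a point load P at midspan, so delta = (P·L^3) / (48·E·I).
Convert to SI units:
  P = 31.2 kN = 31200 N
  E = 205 GPa = 2.05 × 10¹¹ Pa
Substitute:
  delta = (31200 × 3.96^3) / (48 × (2.05 × 10¹¹) × 0.000366)
  delta = 0.000538 m
Convert: delta = 0.000538 m = 0.538 mm
Final answer: delta = 0.538 mm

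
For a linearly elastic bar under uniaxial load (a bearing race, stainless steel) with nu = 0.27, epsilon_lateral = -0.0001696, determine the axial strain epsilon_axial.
Model: a linearly elastic bar under uniaxial load, so epsilon_lateral = -nu·epsilon_axial.
Solve for epsilon_axial: epsilon_axial = -epsilon_lateral / nu.
Substitute:
  epsilon_axial = -(-0.0001696) / 0.27
  epsilon_axial = 0.0006281
Final answer: epsilon_axial = 0.0006281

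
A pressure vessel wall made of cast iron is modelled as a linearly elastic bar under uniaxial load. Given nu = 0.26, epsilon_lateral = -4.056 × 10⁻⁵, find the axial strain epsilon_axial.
Model: a linearly elastic bar under uniaxial load, so epsilon_lateral = -nu·epsilon_axial.
Solve for epsilon_axial: epsilon_axial = -epsilon_lateral / nu.
Substitute:
  epsilon_axial = -(-4.056 × 10⁻⁵) / 0.26
  epsilon_axial = 0.000156
Final answer: epsilon_axial = 0.000156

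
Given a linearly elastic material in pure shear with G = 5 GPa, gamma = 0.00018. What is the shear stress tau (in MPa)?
Model: a linearly elastic material in pure shear, so tau = G·gamma.
Convert to SI units:
  G = 5 GPa = 5 × 10⁹ Pa
Substitute:
  tau = (5 × 10⁹) × 0.00018
  tau = 900000 Pa
Convert: tau = 900000 Pa = 0.9 MPa
Final answer: tau = 0.9 MPa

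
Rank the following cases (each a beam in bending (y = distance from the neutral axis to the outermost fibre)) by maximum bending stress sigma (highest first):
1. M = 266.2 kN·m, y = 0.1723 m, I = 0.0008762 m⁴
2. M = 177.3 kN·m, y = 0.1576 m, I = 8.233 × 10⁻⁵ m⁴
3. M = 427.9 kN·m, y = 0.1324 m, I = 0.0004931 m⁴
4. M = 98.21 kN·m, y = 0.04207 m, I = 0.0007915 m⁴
Model: a beam in bending (y = distance from the neutral axis to the outermost fibre), so sigma = (M·y) / I (SI units).
  Case 1: sigma = (266200 × 0.1723) / 0.0008762 = 5.235 × 10⁷ Pa = 52.35 MPa
  Case 2: sigma = (177300 × 0.1576) / (8.233 × 10⁻⁵) = 3.394 × 10⁸ Pa = 339.4 MPa
  Case 3: sigma = (427900 × 0.1324) / 0.0004931 = 1.149 × 10⁸ Pa = 114.9 MPa
  Case 4: sigma = (98210 × 0.04207) / 0.0007915 = 5.22 × 10⁶ Pa = 5.22 MPa
Ordering: 339.4 MPa (case 2) > 114.9 MPa (case 3) > 52.35 MPa (case 1) > 5.22 MPa (case 4)
Final answer: 2, 3, 1, 4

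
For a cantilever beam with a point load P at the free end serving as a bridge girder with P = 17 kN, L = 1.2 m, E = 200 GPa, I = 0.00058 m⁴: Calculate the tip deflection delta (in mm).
Model: a cantilever beam with a point load P at the free end, so delta = (P·L^3) / (3·E·I).
Convert to SI units:
  P = 17 kN = 17000 N
  E = 200 GPa = 2 × 10¹¹ Pa
Substitute:
  delta = (17000 × 1.2^3) / (3 × (2 × 10¹¹) × 0.00058)
  delta = 8.441 × 10⁻⁵ m
Convert: delta = 8.441 × 10⁻⁵ m = 0.08441 mm
Final answer: delta = 0.08441 mm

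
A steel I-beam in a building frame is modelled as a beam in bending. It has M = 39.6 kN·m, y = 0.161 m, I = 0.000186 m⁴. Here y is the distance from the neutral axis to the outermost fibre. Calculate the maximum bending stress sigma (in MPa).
Model: a beam in bending, so sigma = (M·y) / I.
Convert to SI units:
  M = 39.6 kN·m = 39600 N·m
Substitute:
  sigma = (39600 × 0.161) / 0.000186
  sigma = 3.428 × 10⁷ Pa
Convert: sigma = 3.428 × 10⁷ Pa = 34.28 MPa
Final answer: sigma = 34.28 MPa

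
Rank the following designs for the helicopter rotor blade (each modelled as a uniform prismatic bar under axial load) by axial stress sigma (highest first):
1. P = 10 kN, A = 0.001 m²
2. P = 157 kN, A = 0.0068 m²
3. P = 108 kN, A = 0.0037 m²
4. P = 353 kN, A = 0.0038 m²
Model: a uniform prismatic bar under axial load, so sigma = P / A (SI units).
  Case 1: sigma = 10000 / 0.001 = 1 × 10⁷ Pa = 10 MPa
  Case 2: sigma = 157000 / 0.0068 = 2.309 × 10⁷ Pa = 23.09 MPa
  Case 3: sigma = 108000 / 0.0037 = 2.919 × 10⁷ Pa = 29.19 MPa
  Case 4: sigma = 353000 / 0.0038 = 9.289 × 10⁷ Pa = 92.89 MPa
Ordering: 92.89 MPa (case 4) > 29.19 MPa (case 3) > 23.09 MPa (case 2) > 10 MPa (case 1)
Final answer: 4, 3, 2, 1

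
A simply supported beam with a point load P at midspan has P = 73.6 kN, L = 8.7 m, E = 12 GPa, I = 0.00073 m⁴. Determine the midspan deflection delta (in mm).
Model: a simply supported beam with a point load P at midspan, so delta = (P·L^3) / (48·E·I).
Convert to SI units:
  P = 73.6 kN = 73600 N
  E = 12 GPa = 1.2 × 10¹⁰ Pa
Substitute:
  delta = (73600 × 8.7^3) / (48 × (1.2 × 10¹⁰) × 0.00073)
  delta = 0.1153 m
Convert: delta = 0.1153 m = 115.3 mm
Final answer: delta = 115.3 mm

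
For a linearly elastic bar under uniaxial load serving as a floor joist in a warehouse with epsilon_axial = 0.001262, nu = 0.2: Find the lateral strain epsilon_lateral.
Model: a linearly elastic bar under uniaxial load, so epsilon_lateral = -nu·epsilon_axial.
Substitute:
  epsilon_lateral = -(0.2 × 0.001262)
  epsilon_lateral = -0.0002524
Final answer: epsilon_lateral = -0.0002524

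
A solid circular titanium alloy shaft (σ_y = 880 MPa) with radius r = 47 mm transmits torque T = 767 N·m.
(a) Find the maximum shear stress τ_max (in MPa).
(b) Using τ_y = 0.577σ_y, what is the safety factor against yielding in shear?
(a) For a solid circular shaft, τ_max = T·r/J with J = π·r^4/2, i.e. τ_max = 2·T / (π·r^3). Convert r = 47 mm = 0.047 m.
  τ_max = (2 × 767) / (π × 0.047^3) = 4.703 × 10⁶ Pa = 4.703 MPa
(b) τ_y = 0.577 × 880 = 507.76 MPa
  SF = τ_y/τ_max = 507.76 / 4.703 = 108
Final answer: (a) τ_max = 4.703 MPa, (b) SF = 108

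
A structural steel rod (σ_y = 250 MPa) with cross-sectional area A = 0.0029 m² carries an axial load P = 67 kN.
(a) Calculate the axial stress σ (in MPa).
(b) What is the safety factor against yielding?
(a) Axial stress σ = P/A. Convert P = 67 kN = 67000 N.
  σ = 67000 / 0.0029 = 2.31 × 10⁷ Pa = 23.1 MPa
(b) Safety factor SF = σ_y/σ = 250 / 23.1 = 10.82
Final answer: (a) σ = 23.1 MPa, (b) SF = 10.82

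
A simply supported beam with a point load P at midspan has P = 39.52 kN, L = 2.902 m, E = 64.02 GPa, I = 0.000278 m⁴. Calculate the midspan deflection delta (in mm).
Model: a simply supported beam with a point load P at midspan, so delta = (P·L^3) / (48·E·I).
Convert to SI units:
  P = 39.52 kN = 39520 N
  E = 64.02 GPa = 6.402 × 10¹⁰ Pa
Substitute:
  delta = (39520 × 2.902^3) / (48 × (6.402 × 10¹⁰) × 0.000278)
  delta = 0.001131 m
Convert: delta = 0.001131 m = 1.131 mm
Final answer: delta = 1.131 mm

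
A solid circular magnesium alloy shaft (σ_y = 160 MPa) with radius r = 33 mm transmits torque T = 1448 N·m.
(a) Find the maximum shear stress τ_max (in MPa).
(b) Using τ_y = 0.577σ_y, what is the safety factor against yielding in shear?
(a) For a solid circular shaft, τ_max = T·r/J with J = π·r^4/2, i.e. τ_max = 2·T / (π·r^3). Convert r = 33 mm = 0.033 m.
  τ_max = (2 × 1448) / (π × 0.033^3) = 2.565 × 10⁷ Pa = 25.65 MPa
(b) τ_y = 0.577 × 160 = 92.32 MPa
  SF = τ_y/τ_max = 92.32 / 25.65 = 3.599
Final answer: (a) τ_max = 25.65 MPa, (b) SF = 3.599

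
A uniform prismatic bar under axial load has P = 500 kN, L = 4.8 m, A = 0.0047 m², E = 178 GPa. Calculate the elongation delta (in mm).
Model: a uniform prismatic bar under axial load, so delta = (P·L) / (A·E).
Convert to SI units:
  P = 500 kN = 500000 N
  E = 178 GPa = 1.78 × 10¹¹ Pa
Substitute:
  delta = (500000 × 4.8) / (0.0047 × (1.78 × 10¹¹))
  delta = 0.002869 m
Convert: delta = 0.002869 m = 2.869 mm
Final answer: delta = 2.869 mm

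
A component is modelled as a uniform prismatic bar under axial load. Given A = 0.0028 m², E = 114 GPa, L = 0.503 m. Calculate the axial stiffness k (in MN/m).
Model: a uniform prismatic bar under axial load, so k = (A·E) / L.
Convert to SI units:
  E = 114 GPa = 1.14 × 10¹¹ Pa
Substitute:
  k = (0.0028 × (1.14 × 10¹¹)) / 0.503
  k = 6.346 × 10⁸ N/m
Convert: k = 6.346 × 10⁸ N/m = 634.6 MN/m
Final answer: k = 634.6 MN/m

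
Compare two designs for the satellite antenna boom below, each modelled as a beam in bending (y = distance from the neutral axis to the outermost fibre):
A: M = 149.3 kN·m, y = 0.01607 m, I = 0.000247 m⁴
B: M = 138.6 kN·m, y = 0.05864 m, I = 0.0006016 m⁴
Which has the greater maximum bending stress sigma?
Model: a beam in bending (y = distance from the neutral axis to the outermost fibre), so sigma = (M·y) / I (SI units).
  A: sigma = (149300 × 0.01607) / 0.000247 = 9.714 × 10⁶ Pa = 9.714 MPa
  B: sigma = (138600 × 0.05864) / 0.0006016 = 1.351 × 10⁷ Pa = 13.51 MPa
13.51 MPa > 9.714 MPa, so B is larger.
Final answer: B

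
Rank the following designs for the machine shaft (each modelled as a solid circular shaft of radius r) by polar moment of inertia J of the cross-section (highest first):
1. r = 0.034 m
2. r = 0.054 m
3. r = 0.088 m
Model: a solid circular shaft of radius r, so J = (π·r^4) / 2 (SI units).
  Case 1: J = (π × 0.034^4) / 2 = 2.099 × 10⁻⁶ m⁴
  Case 2: J = (π × 0.054^4) / 2 = 1.336 × 10⁻⁵ m⁴
  Case 3: J = (π × 0.088^4) / 2 = 9.42 × 10⁻⁵ m⁴
Ordering: 9.42 × 10⁻⁵ m⁴ (case 3) > 1.336 × 10⁻⁵ m⁴ (case 2) > 2.099 × 10⁻⁶ m⁴ (case 1)
Final answer: 3, 2, 1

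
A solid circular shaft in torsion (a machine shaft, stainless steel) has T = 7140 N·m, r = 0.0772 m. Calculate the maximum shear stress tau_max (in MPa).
Model: a solid circular shaft in torsion, so tau_max = (2·T) / (π·r^3).
Substitute:
  tau_max = (2 × 7140) / (π × 0.0772^3)
  tau_max = 9.879 × 10⁶ Pa
Convert: tau_max = 9.879 × 10⁶ Pa = 9.879 MPa
Final answer: tau_max = 9.879 MPa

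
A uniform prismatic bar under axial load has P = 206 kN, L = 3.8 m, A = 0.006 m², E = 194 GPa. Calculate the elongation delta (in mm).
Model: a uniform prismatic bar under axial load, so delta = (P·L) / (A·E).
Convert to SI units:
  P = 206 kN = 206000 N
  E = 194 GPa = 1.94 × 10¹¹ Pa
Substitute:
  delta = (206000 × 3.8) / (0.006 × (1.94 × 10¹¹))
  delta = 0.0006725 m
Convert: delta = 0.0006725 m = 0.6725 mm
Final answer: delta = 0.6725 mm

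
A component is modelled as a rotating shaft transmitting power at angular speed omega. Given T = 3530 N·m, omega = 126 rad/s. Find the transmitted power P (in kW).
Model: a rotating shaft transmitting power at angular speed omega, so P = T·omega.
Substitute:
  P = 3530 × 126
  P = 444800 W
Convert: P = 444800 W = 444.8 kW
Final answer: P = 444.8 kW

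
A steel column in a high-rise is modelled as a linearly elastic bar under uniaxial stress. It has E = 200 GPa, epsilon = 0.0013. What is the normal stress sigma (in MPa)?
Model: a linearly elastic bar under uniaxial stress, so sigma = E·epsilon.
Convert to SI units:
  E = 200 GPa = 2 × 10¹¹ Pa
Substitute:
  sigma = (2 × 10¹¹) × 0.0013
  sigma = 2.6 × 10⁸ Pa
Convert: sigma = 2.6 × 10⁸ Pa = 260 MPa
Final answer: sigma = 260 MPa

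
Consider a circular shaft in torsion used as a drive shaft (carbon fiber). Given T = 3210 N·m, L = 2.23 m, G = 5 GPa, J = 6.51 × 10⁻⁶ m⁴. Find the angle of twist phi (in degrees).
Model: a circular shaft in torsion, so phi = (T·L) / (G·J).
Convert to SI units:
  G = 5 GPa = 5 × 10⁹ Pa
Substitute:
  phi = (3210 × 2.23) / ((5 × 10⁹) × (6.51 × 10⁻⁶))
  phi = 0.2199 rad
Convert to degrees: phi = 0.2199 × 180/π = 12.6°
Final answer: phi = 12.6°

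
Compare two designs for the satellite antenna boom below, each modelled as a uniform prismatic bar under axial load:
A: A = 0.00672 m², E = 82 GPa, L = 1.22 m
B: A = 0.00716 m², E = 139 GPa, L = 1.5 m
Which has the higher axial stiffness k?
Model: a uniform prismatic bar under axial load, so k = (A·E) / L (SI units).
  A: k = (0.00672 × (8.2 × 10¹⁰)) / 1.22 = 4.517 × 10⁸ N/m = 451.7 MN/m
  B: k = (0.00716 × (1.39 × 10¹¹)) / 1.5 = 6.635 × 10⁸ N/m = 663.5 MN/m
663.5 MN/m > 451.7 MN/m, so B is larger.
Final answer: B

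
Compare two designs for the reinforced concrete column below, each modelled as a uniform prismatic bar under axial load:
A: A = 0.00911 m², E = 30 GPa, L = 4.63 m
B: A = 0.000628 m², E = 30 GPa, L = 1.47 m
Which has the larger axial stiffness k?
Model: a uniform prismatic bar under axial load, so k = (A·E) / L (SI units).
  A: k = (0.00911 × (3 × 10¹⁰)) / 4.63 = 5.903 × 10⁷ N/m = 59.03 MN/m
  B: k = (0.000628 × (3 × 10¹⁰)) / 1.47 = 1.282 × 10⁷ N/m = 12.82 MN/m
59.03 MN/m > 12.82 MN/m, so A is larger.
Final answer: A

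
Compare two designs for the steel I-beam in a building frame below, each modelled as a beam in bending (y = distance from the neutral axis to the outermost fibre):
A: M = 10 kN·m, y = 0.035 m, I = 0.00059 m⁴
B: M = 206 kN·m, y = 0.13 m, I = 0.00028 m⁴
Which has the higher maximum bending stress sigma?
Model: a beam in bending (y = distance from the neutral axis to the outermost fibre), so sigma = (M·y) / I (SI units).
  A: sigma = (10000 × 0.035) / 0.00059 = 593200 Pa = 0.5932 MPa
  B: sigma = (206000 × 0.13) / 0.00028 = 9.564 × 10⁷ Pa = 95.64 MPa
95.64 MPa > 0.5932 MPa, so B is larger.
Final answer: B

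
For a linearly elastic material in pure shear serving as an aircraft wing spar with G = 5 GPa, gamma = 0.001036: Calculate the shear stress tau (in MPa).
Model: a linearly elastic material in pure shear, so tau = G·gamma.
Convert to SI units:
  G = 5 GPa = 5 × 10⁹ Pa
Substitute:
  tau = (5 × 10⁹) × 0.001036
  tau = 5.18 × 10⁶ Pa
Convert: tau = 5.18 × 10⁶ Pa = 5.18 MPa
Final answer: tau = 5.18 MPa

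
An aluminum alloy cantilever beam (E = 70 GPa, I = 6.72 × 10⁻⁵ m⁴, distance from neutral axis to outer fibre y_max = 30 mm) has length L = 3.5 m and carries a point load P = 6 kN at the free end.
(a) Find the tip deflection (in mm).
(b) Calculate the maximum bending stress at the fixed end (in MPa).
(a) Tip deflection of a cantilever with an end point load: δ = P·L^3 / (3·E·I). Convert P = 6 kN = 6000 N, E = 70 GPa = 7 × 10¹⁰ Pa.
  δ = (6000 × 3.5^3) / (3 × (7 × 10¹⁰) × (6.72 × 10⁻⁵)) = 0.01823 m = 18.23 mm
(b) Maximum bending moment at the fixed end: M = P·L = 6000 × 3.5 = 21000 N·m. Convert y_max = 30 mm = 0.03 m.
  σ = M·y_max / I = (21000 × 0.03) / (6.72 × 10⁻⁵) = 9.375 × 10⁶ Pa = 9.375 MPa
Final answer: (a) δ = 18.23 mm, (b) σ = 9.375 MPa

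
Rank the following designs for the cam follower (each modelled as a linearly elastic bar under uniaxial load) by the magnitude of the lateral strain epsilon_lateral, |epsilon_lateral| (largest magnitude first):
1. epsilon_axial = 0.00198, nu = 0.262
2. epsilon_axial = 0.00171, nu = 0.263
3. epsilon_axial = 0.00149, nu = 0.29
Model: a linearly elastic bar under uniaxial load, so epsilon_lateral = -nu·epsilon_axial (SI units).
  Case 1: epsilon_lateral = -(0.262 × 0.00198) = -0.0005188
  Case 2: epsilon_lateral = -(0.263 × 0.00171) = -0.0004497
  Case 3: epsilon_lateral = -(0.29 × 0.00149) = -0.0004321
Ordering by |epsilon_lateral|: 0.0005188 (case 1) > 0.0004497 (case 2) > 0.0004321 (case 3)
Final answer: 1, 2, 3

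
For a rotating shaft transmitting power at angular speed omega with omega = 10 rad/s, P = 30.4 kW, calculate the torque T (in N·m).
Model: a rotating shaft transmitting power at angular speed omega, so P = T·omega.
Solve for T: T = P / omega.
Convert to SI units:
  P = 30.4 kW = 30400 W
Substitute:
  T = 30400 / 10
  T = 3040 N·m
Final answer: T = 3040 N·m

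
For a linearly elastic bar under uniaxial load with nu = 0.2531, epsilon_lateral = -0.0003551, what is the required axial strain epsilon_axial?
Model: a linearly elastic bar under uniaxial load, so epsilon_lateral = -nu·epsilon_axial.
Solve for epsilon_axial: epsilon_axial = -epsilon_lateral / nu.
Substitute:
  epsilon_axial = -(-0.0003551) / 0.2531
  epsilon_axial = 0.001403
Final answer: epsilon_axial = 0.001403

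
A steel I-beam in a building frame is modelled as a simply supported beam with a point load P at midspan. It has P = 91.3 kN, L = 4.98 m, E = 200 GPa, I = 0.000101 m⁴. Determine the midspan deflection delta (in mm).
Model: a simply supported beam with a point load P at midspan, so delta = (P·L^3) / (48·E·I).
Convert to SI units:
  P = 91.3 kN = 91300 N
  E = 200 GPa = 2 × 10¹¹ Pa
Substitute:
  delta = (91300 × 4.98^3) / (48 × (2 × 10¹¹) × 0.000101)
  delta = 0.01163 m
Convert: delta = 0.01163 m = 11.63 mm
Final answer: delta = 11.63 mm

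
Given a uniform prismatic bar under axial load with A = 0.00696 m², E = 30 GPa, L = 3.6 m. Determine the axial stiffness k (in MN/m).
Model: a uniform prismatic bar under axial load, so k = (A·E) / L.
Convert to SI units:
  E = 30 GPa = 3 × 10¹⁰ Pa
Substitute:
  k = (0.00696 × (3 × 10¹⁰)) / 3.6
  k = 5.8 × 10⁷ N/m
Convert: k = 5.8 × 10⁷ N/m = 58 MN/m
Final answer: k = 58 MN/m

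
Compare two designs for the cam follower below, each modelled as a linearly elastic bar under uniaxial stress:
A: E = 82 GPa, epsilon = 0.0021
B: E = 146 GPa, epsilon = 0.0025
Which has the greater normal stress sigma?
Model: a linearly elastic bar under uniaxial stress, so sigma = E·epsilon (SI units).
  A: sigma = (8.2 × 10¹⁰) × 0.0021 = 1.722 × 10⁸ Pa = 172.2 MPa
  B: sigma = (1.46 × 10¹¹) × 0.0025 = 3.65 × 10⁸ Pa = 365 MPa
365 MPa > 172.2 MPa, so B is larger.
Final answer: B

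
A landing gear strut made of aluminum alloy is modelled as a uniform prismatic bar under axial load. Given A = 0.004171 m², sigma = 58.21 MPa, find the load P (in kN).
Model: a uniform prismatic bar under axial load, so sigma = P / A.
Solve for P: P = sigma·A.
Convert to SI units:
  sigma = 58.21 MPa = 5.821 × 10⁷ Pa
Substitute:
  P = (5.821 × 10⁷) × 0.004171
  P = 242800 N
Convert: P = 242800 N = 242.8 kN
Final answer: P = 242.8 kN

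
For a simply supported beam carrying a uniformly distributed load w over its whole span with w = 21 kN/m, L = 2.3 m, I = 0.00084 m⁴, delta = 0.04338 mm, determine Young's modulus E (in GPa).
Model: a simply supported beam carrying a uniformly distributed load w over its whole span, so delta = (5·w·L^4) / (384·E·I).
Solve for E: E = (5·w·L^4) / (384·delta·I).
Convert to SI units:
  w = 21 kN/m = 21000 N/m
  delta = 0.04338 mm = 4.338 × 10⁻⁵ m
Substitute:
  E = (5 × 21000 × 2.3^4) / (384 × (4.338 × 10⁻⁵) × 0.00084)
  E = 2.1 × 10¹¹ Pa
Convert: E = 2.1 × 10¹¹ Pa = 210 GPa
Final answer: E = 210 GPa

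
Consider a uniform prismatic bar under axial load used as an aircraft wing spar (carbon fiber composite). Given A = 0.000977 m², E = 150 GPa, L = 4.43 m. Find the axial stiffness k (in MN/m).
Model: a uniform prismatic bar under axial load, so k = (A·E) / L.
Convert to SI units:
  E = 150 GPa = 1.5 × 10¹¹ Pa
Substitute:
  k = (0.000977 × (1.5 × 10¹¹)) / 4.43
  k = 3.308 × 10⁷ N/m
Convert: k = 3.308 × 10⁷ N/m = 33.08 MN/m
Final answer: k = 33.08 MN/m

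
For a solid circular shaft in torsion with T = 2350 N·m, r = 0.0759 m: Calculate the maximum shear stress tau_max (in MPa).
Model: a solid circular shaft in torsion, so tau_max = (2·T) / (π·r^3).
Substitute:
  tau_max = (2 × 2350) / (π × 0.0759^3)
  tau_max = 3.422 × 10⁶ Pa
Convert: tau_max = 3.422 × 10⁶ Pa = 3.422 MPa
Final answer: tau_max = 3.422 MPa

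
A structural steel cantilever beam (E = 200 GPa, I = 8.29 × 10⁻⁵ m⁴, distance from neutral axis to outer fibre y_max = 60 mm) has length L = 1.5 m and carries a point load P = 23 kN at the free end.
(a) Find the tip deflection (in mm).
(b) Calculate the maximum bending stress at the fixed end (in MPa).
(a) Tip deflection of a cantilever with an end point load: δ = P·L^3 / (3·E·I). Convert P = 23 kN = 23000 N, E = 200 GPa = 2 × 10¹¹ Pa.
  δ = (23000 × 1.5^3) / (3 × (2 × 10¹¹) × (8.29 × 10⁻⁵)) = 0.001561 m = 1.561 mm
(b) Maximum bending moment at the fixed end: M = P·L = 23000 × 1.5 = 34500 N·m. Convert y_max = 60 mm = 0.06 m.
  σ = M·y_max / I = (34500 × 0.06) / (8.29 × 10⁻⁵) = 2.497 × 10⁷ Pa = 24.97 MPa
Final answer: (a) δ = 1.561 mm, (b) σ = 24.97 MPa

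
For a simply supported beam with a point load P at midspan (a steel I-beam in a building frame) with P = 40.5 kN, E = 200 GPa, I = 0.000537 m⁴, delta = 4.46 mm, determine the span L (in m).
Model: a simply supported beam with a point load P at midspan, so delta = (P·L^3) / (48·E·I).
Solve for L: L = ((48·delta·E·I) / P)^(1/3).
Convert to SI units:
  P = 40.5 kN = 40500 N
  E = 200 GPa = 2 × 10¹¹ Pa
  delta = 4.46 mm = 0.00446 m
Substitute:
  L = ((48 × 0.00446 × (2 × 10¹¹) × 0.000537) / 40500)^(1/3)
  L = 8.28 m
Final answer: L = 8.28 m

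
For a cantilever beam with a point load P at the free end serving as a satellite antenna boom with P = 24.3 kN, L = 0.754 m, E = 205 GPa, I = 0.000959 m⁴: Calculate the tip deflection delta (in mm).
Model: a cantilever beam with a point load P at the free end, so delta = (P·L^3) / (3·E·I).
Convert to SI units:
  P = 24.3 kN = 24300 N
  E = 205 GPa = 2.05 × 10¹¹ Pa
Substitute:
  delta = (24300 × 0.754^3) / (3 × (2.05 × 10¹¹) × 0.000959)
  delta = 1.766 × 10⁻⁵ m
Convert: delta = 1.766 × 10⁻⁵ m = 0.01766 mm
Final answer: delta = 0.01766 mm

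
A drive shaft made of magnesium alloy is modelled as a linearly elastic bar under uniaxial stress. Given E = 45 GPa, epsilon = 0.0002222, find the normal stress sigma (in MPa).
Model: a linearly elastic bar under uniaxial stress, so epsilon = sigma / E.
Solve for sigma: sigma = epsilon·E.
Convert to SI units:
  E = 45 GPa = 4.5 × 10¹⁰ Pa
Substitute:
  sigma = 0.0002222 × (4.5 × 10¹⁰)
  sigma = 9.999 × 10⁶ Pa
Convert: sigma = 9.999 × 10⁶ Pa = 9.999 MPa
Final answer: sigma = 9.999 MPa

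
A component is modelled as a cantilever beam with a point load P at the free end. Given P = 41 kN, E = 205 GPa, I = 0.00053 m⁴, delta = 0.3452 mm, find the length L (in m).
Model: a cantilever beam with a point load P at the free end, so delta = (P·L^3) / (3·E·I).
Solve for L: L = ((3·delta·E·I) / P)^(1/3).
Convert to SI units:
  P = 41 kN = 41000 N
  E = 205 GPa = 2.05 × 10¹¹ Pa
  delta = 0.3452 mm = 0.0003452 m
Substitute:
  L = ((3 × 0.0003452 × (2.05 × 10¹¹) × 0.00053) / 41000)^(1/3)
  L = 1.4 m
Final answer: L = 1.4 m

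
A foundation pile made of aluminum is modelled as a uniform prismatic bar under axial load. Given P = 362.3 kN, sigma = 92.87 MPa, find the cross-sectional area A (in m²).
Model: a uniform prismatic bar under axial load, so sigma = P / A.
Solve for A: A = P / sigma.
Convert to SI units:
  P = 362.3 kN = 362300 N
  sigma = 92.87 MPa = 9.287 × 10⁷ Pa
Substitute:
  A = 362300 / (9.287 × 10⁷)
  A = 0.003901 m²
Final answer: A = 0.003901 m²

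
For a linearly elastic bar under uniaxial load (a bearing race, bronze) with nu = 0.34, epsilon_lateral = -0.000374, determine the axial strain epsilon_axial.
Model: a linearly elastic bar under uniaxial load, so epsilon_lateral = -nu·epsilon_axial.
Solve for epsilon_axial: epsilon_axial = -epsilon_lateral / nu.
Substitute:
  epsilon_axial = -(-0.000374) / 0.34
  epsilon_axial = 0.0011
Final answer: epsilon_axial = 0.0011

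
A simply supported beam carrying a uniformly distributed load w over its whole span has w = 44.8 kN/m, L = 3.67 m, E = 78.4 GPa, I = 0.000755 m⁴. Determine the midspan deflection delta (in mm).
Model: a simply supported beam carrying a uniformly distributed load w over its whole span, so delta = (5·w·L^4) / (384·E·I).
Convert to SI units:
  w = 44.8 kN/m = 44800 N/m
  E = 78.4 GPa = 7.84 × 10¹⁰ Pa
Substitute:
  delta = (5 × 44800 × 3.67^4) / (384 × (7.84 × 10¹⁰) × 0.000755)
  delta = 0.001788 m
Convert: delta = 0.001788 m = 1.788 mm
Final answer: delta = 1.788 mm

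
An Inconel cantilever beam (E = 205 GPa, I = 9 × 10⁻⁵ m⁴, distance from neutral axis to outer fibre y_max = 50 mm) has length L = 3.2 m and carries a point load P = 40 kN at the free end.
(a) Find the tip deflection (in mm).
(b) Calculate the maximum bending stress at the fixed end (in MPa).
(a) Tip deflection of a cantilever with an end point load: δ = P·L^3 / (3·E·I). Convert P = 40 kN = 40000 N, E = 205 GPa = 2.05 × 10¹¹ Pa.
  δ = (40000 × 3.2^3) / (3 × (2.05 × 10¹¹) × (9 × 10⁻⁵)) = 0.02368 m = 23.68 mm
(b) Maximum bending moment at the fixed end: M = P·L = 40000 × 3.2 = 128000 N·m. Convert y_max = 50 mm = 0.05 m.
  σ = M·y_max / I = (128000 × 0.05) / (9 × 10⁻⁵) = 7.111 × 10⁷ Pa = 71.11 MPa
Final answer: (a) δ = 23.68 mm, (b) σ = 71.11 MPa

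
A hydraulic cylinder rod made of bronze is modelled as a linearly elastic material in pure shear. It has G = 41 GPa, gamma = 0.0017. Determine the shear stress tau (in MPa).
Model: a linearly elastic material in pure shear, so tau = G·gamma.
Convert to SI units:
  G = 41 GPa = 4.1 × 10¹⁰ Pa
Substitute:
  tau = (4.1 × 10¹⁰) × 0.0017
  tau = 6.97 × 10⁷ Pa
Convert: tau = 6.97 × 10⁷ Pa = 69.7 MPa
Final answer: tau = 69.7 MPa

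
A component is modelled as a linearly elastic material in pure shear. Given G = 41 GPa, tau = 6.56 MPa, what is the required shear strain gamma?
Model: a linearly elastic material in pure shear, so tau = G·gamma.
Solve for gamma: gamma = tau / G.
Convert to SI units:
  G = 41 GPa = 4.1 × 10¹⁰ Pa
  tau = 6.56 MPa = 6.56 × 10⁶ Pa
Substitute:
  gamma = (6.56 × 10⁶) / (4.1 × 10¹⁰)
  gamma = 0.00016
Final answer: gamma = 0.00016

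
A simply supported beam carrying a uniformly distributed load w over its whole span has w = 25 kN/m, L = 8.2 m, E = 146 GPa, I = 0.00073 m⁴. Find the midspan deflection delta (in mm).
Model: a simply supported beam carrying a uniformly distributed load w over its whole span, so delta = (5·w·L^4) / (384·E·I).
Convert to SI units:
  w = 25 kN/m = 25000 N/m
  E = 146 GPa = 1.46 × 10¹¹ Pa
Substitute:
  delta = (5 × 25000 × 8.2^4) / (384 × (1.46 × 10¹¹) × 0.00073)
  delta = 0.01381 m
Convert: delta = 0.01381 m = 13.81 mm
Final answer: delta = 13.81 mm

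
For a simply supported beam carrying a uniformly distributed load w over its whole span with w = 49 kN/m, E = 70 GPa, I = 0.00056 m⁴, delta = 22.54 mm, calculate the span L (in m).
Model: a simply supported beam carrying a uniformly distributed load w over its whole span, so delta = (5·w·L^4) / (384·E·I).
Solve for L: L = ((384·delta·E·I) / (5·w))^(1/4).
Convert to SI units:
  w = 49 kN/m = 49000 N/m
  E = 70 GPa = 7 × 10¹⁰ Pa
  delta = 22.54 mm = 0.02254 m
Substitute:
  L = ((384 × 0.02254 × (7 × 10¹⁰) × 0.00056) / (5 × 49000))^(1/4)
  L = 6.1 m
Final answer: L = 6.1 m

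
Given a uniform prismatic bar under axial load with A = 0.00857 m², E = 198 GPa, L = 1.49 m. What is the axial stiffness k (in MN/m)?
Model: a uniform prismatic bar under axial load, so k = (A·E) / L.
Convert to SI units:
  E = 198 GPa = 1.98 × 10¹¹ Pa
Substitute:
  k = (0.00857 × (1.98 × 10¹¹)) / 1.49
  k = 1.139 × 10⁹ N/m
Convert: k = 1.139 × 10⁹ N/m = 1139 MN/m
Final answer: k = 1139 MN/m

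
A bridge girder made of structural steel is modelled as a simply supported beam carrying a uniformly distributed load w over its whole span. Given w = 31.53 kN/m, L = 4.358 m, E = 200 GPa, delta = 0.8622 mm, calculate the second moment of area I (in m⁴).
Model: a simply supported beam carrying a uniformly distributed load w over its whole span, so delta = (5·w·L^4) / (384·E·I).
Solve for I: I = (5·w·L^4) / (384·delta·E).
Convert to SI units:
  w = 31.53 kN/m = 31530 N/m
  E = 200 GPa = 2 × 10¹¹ Pa
  delta = 0.8622 mm = 0.0008622 m
Substitute:
  I = (5 × 31530 × 4.358^4) / (384 × 0.0008622 × (2 × 10¹¹))
  I = 0.0008588 m⁴
Final answer: I = 0.0008588 m⁴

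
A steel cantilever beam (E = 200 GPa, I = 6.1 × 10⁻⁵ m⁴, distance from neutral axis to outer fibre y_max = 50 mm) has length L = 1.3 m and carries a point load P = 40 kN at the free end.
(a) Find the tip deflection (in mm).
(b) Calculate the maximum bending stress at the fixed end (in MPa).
(a) Tip deflection of a cantilever with an end point load: δ = P·L^3 / (3·E·I). Convert P = 40 kN = 40000 N, E = 200 GPa = 2 × 10¹¹ Pa.
  δ = (40000 × 1.3^3) / (3 × (2 × 10¹¹) × (6.1 × 10⁻⁵)) = 0.002401 m = 2.401 mm
(b) Maximum bending moment at the fixed end: M = P·L = 40000 × 1.3 = 52000 N·m. Convert y_max = 50 mm = 0.05 m.
  σ = M·y_max / I = (52000 × 0.05) / (6.1 × 10⁻⁵) = 4.262 × 10⁷ Pa = 42.62 MPa
Final answer: (a) δ = 2.401 mm, (b) σ = 42.62 MPa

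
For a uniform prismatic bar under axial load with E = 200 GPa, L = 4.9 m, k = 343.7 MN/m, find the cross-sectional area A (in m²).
Model: a uniform prismatic bar under axial load, so k = (A·E) / L.
Solve for A: A = (k·L) / E.
Convert to SI units:
  E = 200 GPa = 2 × 10¹¹ Pa
  k = 343.7 MN/m = 3.437 × 10⁸ N/m
Substitute:
  A = ((3.437 × 10⁸) × 4.9) / (2 × 10¹¹)
  A = 0.008421 m²
Final answer: A = 0.008421 m²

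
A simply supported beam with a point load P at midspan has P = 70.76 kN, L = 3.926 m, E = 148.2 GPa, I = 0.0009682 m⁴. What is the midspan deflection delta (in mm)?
Model: a simply supported beam with a point load P at midspan, so delta = (P·L^3) / (48·E·I).
Convert to SI units:
  P = 70.76 kN = 70760 N
  E = 148.2 GPa = 1.482 × 10¹¹ Pa
Substitute:
  delta = (70760 × 3.926^3) / (48 × (1.482 × 10¹¹) × 0.0009682)
  delta = 0.0006217 m
Convert: delta = 0.0006217 m = 0.6217 mm
Final answer: delta = 0.6217 mm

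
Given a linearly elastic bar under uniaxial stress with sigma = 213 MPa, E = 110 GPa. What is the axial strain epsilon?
Model: a linearly elastic bar under uniaxial stress, so epsilon = sigma / E.
Convert to SI units:
  sigma = 213 MPa = 2.13 × 10⁸ Pa
  E = 110 GPa = 1.1 × 10¹¹ Pa
Substitute:
  epsilon = (2.13 × 10⁸) / (1.1 × 10¹¹)
  epsilon = 0.001936
Final answer: epsilon = 0.001936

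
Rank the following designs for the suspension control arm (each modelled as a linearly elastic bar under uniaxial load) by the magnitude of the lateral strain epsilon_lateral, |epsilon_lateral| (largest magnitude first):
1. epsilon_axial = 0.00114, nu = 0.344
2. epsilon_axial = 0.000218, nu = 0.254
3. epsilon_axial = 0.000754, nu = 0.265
Model: a linearly elastic bar under uniaxial load, so epsilon_lateral = -nu·epsilon_axial (SI units).
  Case 1: epsilon_lateral = -(0.344 × 0.00114) = -0.0003922
  Case 2: epsilon_lateral = -(0.254 × 0.000218) = -5.537 × 10⁻⁵
  Case 3: epsilon_lateral = -(0.265 × 0.000754) = -0.0001998
Ordering by |epsilon_lateral|: 0.0003922 (case 1) > 0.0001998 (case 3) > 5.537 × 10⁻⁵ (case 2)
Final answer: 1, 3, 2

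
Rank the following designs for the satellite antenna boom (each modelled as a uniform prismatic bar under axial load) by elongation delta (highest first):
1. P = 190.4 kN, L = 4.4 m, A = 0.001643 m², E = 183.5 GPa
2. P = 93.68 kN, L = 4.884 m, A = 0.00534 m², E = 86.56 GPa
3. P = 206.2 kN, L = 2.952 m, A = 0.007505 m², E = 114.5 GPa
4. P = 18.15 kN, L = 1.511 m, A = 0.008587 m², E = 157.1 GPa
Model: a uniform prismatic bar under axial load, so delta = (P·L) / (A·E) (SI units).
  Case 1: delta = (190400 × 4.4) / (0.001643 × (1.835 × 10¹¹)) = 0.002779 m = 2.779 mm
  Case 2: delta = (93680 × 4.884) / (0.00534 × (8.656 × 10¹⁰)) = 0.0009898 m = 0.9898 mm
  Case 3: delta = (206200 × 2.952) / (0.007505 × (1.145 × 10¹¹)) = 0.0007084 m = 0.7084 mm
  Case 4: delta = (18150 × 1.511) / (0.008587 × (1.571 × 10¹¹)) = 2.033 × 10⁻⁵ m = 0.02033 mm
Ordering: 2.779 mm (case 1) > 0.9898 mm (case 2) > 0.7084 mm (case 3) > 0.02033 mm (case 4)
Final answer: 1, 2, 3, 4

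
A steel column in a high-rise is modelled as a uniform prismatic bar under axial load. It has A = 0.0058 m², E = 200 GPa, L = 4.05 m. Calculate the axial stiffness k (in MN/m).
Model: a uniform prismatic bar under axial load, so k = (A·E) / L.
Convert to SI units:
  E = 200 GPa = 2 × 10¹¹ Pa
Substitute:
  k = (0.0058 × (2 × 10¹¹)) / 4.05
  k = 2.864 × 10⁸ N/m
Convert: k = 2.864 × 10⁸ N/m = 286.4 MN/m
Final answer: k = 286.4 MN/m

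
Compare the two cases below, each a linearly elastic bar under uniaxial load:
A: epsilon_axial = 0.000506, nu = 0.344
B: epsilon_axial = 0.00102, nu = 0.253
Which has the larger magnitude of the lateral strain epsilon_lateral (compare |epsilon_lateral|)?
Model: a linearly elastic bar under uniaxial load, so epsilon_lateral = -nu·epsilon_axial (SI units).
  A: epsilon_lateral = -(0.344 × 0.000506) = -0.0001741
  B: epsilon_lateral = -(0.253 × 0.00102) = -0.0002581
|epsilon_lateral|: A = 0.0001741, B = 0.0002581, so B is larger in magnitude.
Final answer: B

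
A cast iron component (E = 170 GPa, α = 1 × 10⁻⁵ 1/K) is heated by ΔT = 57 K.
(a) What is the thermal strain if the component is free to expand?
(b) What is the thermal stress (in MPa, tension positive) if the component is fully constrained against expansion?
(a) Free thermal strain ε_th = α·ΔT = (1 × 10⁻⁵) × 57 = 0.00057
(b) Fully constrained, the expansion is suppressed, so σ = -E·α·ΔT. Convert E = 170 GPa = 1.7 × 10¹¹ Pa.
  σ = -(1.7 × 10¹¹) × (1 × 10⁻⁵) × 57 = -9.69 × 10⁷ Pa = -96.9 MPa (compressive)
Final answer: (a) ε_th = 0.00057, (b) σ = -96.9 MPa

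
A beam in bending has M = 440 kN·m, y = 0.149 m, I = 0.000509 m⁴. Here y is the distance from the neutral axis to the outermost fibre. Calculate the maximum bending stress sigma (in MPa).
Model: a beam in bending, so sigma = (M·y) / I.
Convert to SI units:
  M = 440 kN·m = 440000 N·m
Substitute:
  sigma = (440000 × 0.149) / 0.000509
  sigma = 1.288 × 10⁸ Pa
Convert: sigma = 1.288 × 10⁸ Pa = 128.8 MPa
Final answer: sigma = 128.8 MPa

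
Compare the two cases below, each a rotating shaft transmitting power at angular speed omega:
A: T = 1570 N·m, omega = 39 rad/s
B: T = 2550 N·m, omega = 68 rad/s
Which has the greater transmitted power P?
Model: a rotating shaft transmitting power at angular speed omega, so P = T·omega (SI units).
  A: P = 1570 × 39 = 61230 W = 61.23 kW
  B: P = 2550 × 68 = 173400 W = 173.4 kW
173.4 kW > 61.23 kW, so B is larger.
Final answer: B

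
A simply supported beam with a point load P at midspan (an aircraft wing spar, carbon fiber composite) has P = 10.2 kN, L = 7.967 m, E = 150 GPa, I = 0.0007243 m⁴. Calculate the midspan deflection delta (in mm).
Model: a simply supported beam with a point load P at midspan, so delta = (P·L^3) / (48·E·I).
Convert to SI units:
  P = 10.2 kN = 10200 N
  E = 150 GPa = 1.5 × 10¹¹ Pa
Substitute:
  delta = (10200 × 7.967^3) / (48 × (1.5 × 10¹¹) × 0.0007243)
  delta = 0.0009891 m
Convert: delta = 0.0009891 m = 0.9891 mm
Final answer: delta = 0.9891 mm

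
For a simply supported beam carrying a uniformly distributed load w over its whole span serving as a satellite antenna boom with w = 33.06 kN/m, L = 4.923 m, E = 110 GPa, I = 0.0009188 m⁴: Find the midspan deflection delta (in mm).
Model: a simply supported beam carrying a uniformly distributed load w over its whole span, so delta = (5·w·L^4) / (384·E·I).
Convert to SI units:
  w = 33.06 kN/m = 33060 N/m
  E = 110 GPa = 1.1 × 10¹¹ Pa
Substitute:
  delta = (5 × 33060 × 4.923^4) / (384 × (1.1 × 10¹¹) × 0.0009188)
  delta = 0.002502 m
Convert: delta = 0.002502 m = 2.502 mm
Final answer: delta = 2.502 mm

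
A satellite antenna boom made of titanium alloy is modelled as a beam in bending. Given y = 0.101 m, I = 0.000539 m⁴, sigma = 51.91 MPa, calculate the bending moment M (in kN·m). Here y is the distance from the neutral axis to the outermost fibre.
Model: a beam in bending, so sigma = (M·y) / I.
Solve for M: M = (sigma·I) / y.
Convert to SI units:
  sigma = 51.91 MPa = 5.191 × 10⁷ Pa
Substitute:
  M = ((5.191 × 10⁷) × 0.000539) / 0.101
  M = 277000 N·m
Convert: M = 277000 N·m = 277 kN·m
Final answer: M = 277 kN·m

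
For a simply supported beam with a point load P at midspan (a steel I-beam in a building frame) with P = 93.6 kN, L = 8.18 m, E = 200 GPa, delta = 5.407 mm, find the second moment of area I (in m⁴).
Model: a simply supported beam with a point load P at midspan, so delta = (P·L^3) / (48·E·I).
Solve for I: I = (P·L^3) / (48·delta·E).
Convert to SI units:
  P = 93.6 kN = 93600 N
  E = 200 GPa = 2 × 10¹¹ Pa
  delta = 5.407 mm = 0.005407 m
Substitute:
  I = (93600 × 8.18^3) / (48 × 0.005407 × (2 × 10¹¹))
  I = 0.000987 m⁴
Final answer: I = 0.000987 m⁴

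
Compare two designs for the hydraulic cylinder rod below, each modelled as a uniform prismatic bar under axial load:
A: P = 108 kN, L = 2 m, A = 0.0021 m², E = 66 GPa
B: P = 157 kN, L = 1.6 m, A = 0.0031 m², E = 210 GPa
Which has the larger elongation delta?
Model: a uniform prismatic bar under axial load, so delta = (P·L) / (A·E) (SI units).
  A: delta = (108000 × 2) / (0.0021 × (6.6 × 10¹⁰)) = 0.001558 m = 1.558 mm
  B: delta = (157000 × 1.6) / (0.0031 × (2.1 × 10¹¹)) = 0.0003859 m = 0.3859 mm
1.558 mm > 0.3859 mm, so A is larger.
Final answer: A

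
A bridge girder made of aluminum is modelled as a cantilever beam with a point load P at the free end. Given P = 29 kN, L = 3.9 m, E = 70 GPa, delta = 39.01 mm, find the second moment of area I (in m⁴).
Model: a cantilever beam with a point load P at the free end, so delta = (P·L^3) / (3·E·I).
Solve for I: I = (P·L^3) / (3·delta·E).
Convert to SI units:
  P = 29 kN = 29000 N
  E = 70 GPa = 7 × 10¹⁰ Pa
  delta = 39.01 mm = 0.03901 m
Substitute:
  I = (29000 × 3.9^3) / (3 × 0.03901 × (7 × 10¹⁰))
  I = 0.00021 m⁴
Final answer: I = 0.00021 m⁴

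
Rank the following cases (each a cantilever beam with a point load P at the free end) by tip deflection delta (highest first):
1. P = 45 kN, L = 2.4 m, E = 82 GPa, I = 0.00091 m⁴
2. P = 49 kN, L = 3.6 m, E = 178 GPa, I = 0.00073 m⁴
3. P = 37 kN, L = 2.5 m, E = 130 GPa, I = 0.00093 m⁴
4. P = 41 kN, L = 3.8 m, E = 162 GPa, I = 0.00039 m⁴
Model: a cantilever beam with a point load P at the free end, so delta = (P·L^3) / (3·E·I) (SI units).
  Case 1: delta = (45000 × 2.4^3) / (3 × (8.2 × 10¹⁰) × 0.00091) = 0.002779 m = 2.779 mm
  Case 2: delta = (49000 × 3.6^3) / (3 × (1.78 × 10¹¹) × 0.00073) = 0.005865 m = 5.865 mm
  Case 3: delta = (37000 × 2.5^3) / (3 × (1.3 × 10¹¹) × 0.00093) = 0.001594 m = 1.594 mm
  Case 4: delta = (41000 × 3.8^3) / (3 × (1.62 × 10¹¹) × 0.00039) = 0.01187 m = 11.87 mm
Ordering: 11.87 mm (case 4) > 5.865 mm (case 2) > 2.779 mm (case 1) > 1.594 mm (case 3)
Final answer: 4, 2, 1, 3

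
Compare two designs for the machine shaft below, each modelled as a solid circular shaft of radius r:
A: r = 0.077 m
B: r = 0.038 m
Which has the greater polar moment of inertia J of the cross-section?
Model: a solid circular shaft of radius r, so J = (π·r^4) / 2 (SI units).
  A: J = (π × 0.077^4) / 2 = 5.522 × 10⁻⁵ m⁴
  B: J = (π × 0.038^4) / 2 = 3.275 × 10⁻⁶ m⁴
5.522 × 10⁻⁵ m⁴ > 3.275 × 10⁻⁶ m⁴, so A is larger.
Final answer: A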